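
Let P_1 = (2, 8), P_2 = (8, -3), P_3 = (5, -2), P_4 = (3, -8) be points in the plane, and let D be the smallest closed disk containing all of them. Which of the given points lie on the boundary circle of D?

The minimum enclosing circle of a finite set is fixed by two of the points (as a diameter) or three (as a circumcircle).
The farthest pair is P_1–P_4 with squared distance 257. The circle on this segment as diameter has centre (2.5, 0) and r² = 257/4 = 64.25.
Check P_2: distance² to centre = 39.25 ≤ 64.25, so it lies inside.
All remaining points lie in this disk, and no smaller disk contains both endpoints, so this is the minimum enclosing circle.
The points at distance exactly r from the centre are P_1, P_4 — 2 points.

P_1, P_4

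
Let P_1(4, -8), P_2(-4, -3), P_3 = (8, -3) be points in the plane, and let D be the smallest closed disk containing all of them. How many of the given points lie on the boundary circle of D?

Side lengths²: P_1P_2² = 89, P_1P_3² = 41, P_2P_3² = 144.
Since P_2P_3² = 144 ≥ 89 + 41 = 130, the angle opposite P_2P_3 is not acute, so the smallest enclosing circle has P_2P_3 as diameter.
Centre = midpoint of P_2P_3 = (2, -3), r² = 144/4 = 36.
The points at distance exactly r from the centre are P_2, P_3 — 2 points.

2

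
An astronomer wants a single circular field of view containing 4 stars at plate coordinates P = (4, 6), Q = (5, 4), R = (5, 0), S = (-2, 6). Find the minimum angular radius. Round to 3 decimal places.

A smallest enclosing disk is always determined by at most three of the input points on its boundary.
The farthest pair is R–S with squared distance 85. The circle on this segment as diameter has centre (1.5, 3) and r² = 85/4 = 21.25.
Check P: distance² to centre = 15.25 ≤ 21.25, so it lies inside.
All remaining points lie in this disk, and no smaller disk contains both endpoints, so this is the minimum enclosing circle.
r = √(21.25) ≈ 4.610.

4.610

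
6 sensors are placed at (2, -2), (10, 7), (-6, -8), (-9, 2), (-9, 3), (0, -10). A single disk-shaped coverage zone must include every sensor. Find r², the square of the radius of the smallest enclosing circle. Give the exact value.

By Welzl's lemma the MEC is supported by two points (diametrically opposite) or three points (on a circumcircle).
The minimum enclosing circle is determined by three boundary points: (10, 7), (-6, -8), (-9, 3).
Their circumcentre is (53/34, -1/34) with r² = 69745/578.
The farthest remaining point (-9, 2) is at distance² 66821/578 ≤ 69745/578.

69745/578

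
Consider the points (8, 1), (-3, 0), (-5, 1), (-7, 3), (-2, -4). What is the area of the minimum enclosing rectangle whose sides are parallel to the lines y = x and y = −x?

127.5

In coordinates u = x + y, v = x − y the rectangle is axis-aligned; the map (x,y)→(u,v) scales areas by 2.
u-values: 9, -3, -4, -4, -6; range = 9 − (-6) = 15.
v-values: 7, -3, -6, -10, 2; range = 7 − (-10) = 17.
Area = (15 × 17) / 2 = 127.5.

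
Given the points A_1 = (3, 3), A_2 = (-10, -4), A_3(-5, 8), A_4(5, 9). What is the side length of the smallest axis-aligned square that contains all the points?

15

The bounding box has width 15 and height 13.
An axis-aligned square enclosing the set must have side ≥ max(width, height).
So the minimum side is max(15, 13) = 15.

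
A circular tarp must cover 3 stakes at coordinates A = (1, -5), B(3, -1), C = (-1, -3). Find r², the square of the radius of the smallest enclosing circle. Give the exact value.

Side lengths²: AB² = 20, AC² = 8, BC² = 20.
Since BC² = 20 < 20 + 8 = 28, the triangle is acute, so the smallest enclosing circle is the circumcircle.
Circumcentre = (4/3, -8/3), r² = 50/9.

50/9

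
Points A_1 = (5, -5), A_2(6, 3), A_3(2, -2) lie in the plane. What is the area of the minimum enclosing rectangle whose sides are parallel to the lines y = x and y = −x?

In coordinates u = x + y, v = x − y the rectangle is axis-aligned; the map (x,y)→(u,v) scales areas by 2.
u-values: 0, 9, 0; range = 9 − 0 = 9.
v-values: 10, 3, 4; range = 10 − 3 = 7.
Area = (9 × 7) / 2 = 31.5.

31.5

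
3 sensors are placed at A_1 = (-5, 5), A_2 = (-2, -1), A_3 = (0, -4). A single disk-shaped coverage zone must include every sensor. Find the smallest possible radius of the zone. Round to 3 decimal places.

Side lengths²: A_1A_2² = 45, A_1A_3² = 106, A_2A_3² = 13.
Since A_1A_3² = 106 ≥ 45 + 13 = 58, the angle opposite A_1A_3 is not acute, so the smallest enclosing circle has A_1A_3 as diameter.
Centre = midpoint of A_1A_3 = (-2.5, 0.5), r² = 106/4 = 26.5.
r = √(26.5) ≈ 5.148.

5.148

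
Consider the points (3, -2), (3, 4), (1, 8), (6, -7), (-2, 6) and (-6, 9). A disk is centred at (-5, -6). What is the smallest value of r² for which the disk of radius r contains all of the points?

The required radius is the distance from (-5, -6) to the farthest point.
Squared distances: 80, 164, 232, 122, 153, 226.
Maximum is 232, attained at (1, 8).

232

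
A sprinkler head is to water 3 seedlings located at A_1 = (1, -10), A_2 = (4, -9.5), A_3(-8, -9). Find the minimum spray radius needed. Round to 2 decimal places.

6.01

Side lengths²: A_1A_2² = 9.25, A_1A_3² = 82, A_2A_3² = 144.25.
Since A_2A_3² = 144.25 ≥ 82 + 9.25 = 91.25, the angle opposite A_2A_3 is not acute, so the smallest enclosing circle has A_2A_3 as diameter.
Centre = midpoint of A_2A_3 = (-2, -9.25), r² = 144.25/4 = 36.0625.
r = √(36.0625) ≈ 6.01.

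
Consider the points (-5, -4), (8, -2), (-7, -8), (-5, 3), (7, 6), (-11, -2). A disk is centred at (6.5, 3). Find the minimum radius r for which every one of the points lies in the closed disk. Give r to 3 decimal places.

The required radius is the distance from (6.5, 3) to the farthest point.
Squared distances: 181.25, 27.25, 303.25, 132.25, 9.25, 331.25.
Maximum is 331.25, attained at (-11, -2).
r = √(331.25) ≈ 18.200.

18.200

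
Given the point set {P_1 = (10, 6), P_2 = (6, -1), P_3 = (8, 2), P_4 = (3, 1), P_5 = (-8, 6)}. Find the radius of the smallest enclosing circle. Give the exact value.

9

A smallest enclosing disk is always determined by at most three of the input points on its boundary.
The farthest pair is P_1–P_5 with squared distance 324. The circle on this segment as diameter has centre (1, 6) and r² = 324/4 = 81.
Check P_2: distance² to centre = 74 ≤ 81, so it lies inside.
All remaining points lie in this disk, and no smaller disk contains both endpoints, so this is the minimum enclosing circle.
r = √81 = 9.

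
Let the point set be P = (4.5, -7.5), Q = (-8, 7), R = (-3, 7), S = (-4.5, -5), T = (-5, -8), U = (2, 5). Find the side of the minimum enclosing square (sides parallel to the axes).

The bounding box has width 12.5 and height 15.
An axis-aligned square enclosing the set must have side ≥ max(width, height).
So the minimum side is max(12.5, 15) = 15.

15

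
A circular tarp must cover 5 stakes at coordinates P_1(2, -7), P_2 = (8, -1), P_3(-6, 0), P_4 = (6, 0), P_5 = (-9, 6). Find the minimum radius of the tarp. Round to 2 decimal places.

The minimum enclosing circle of a finite set is fixed by two of the points (as a diameter) or three (as a circumcircle).
The minimum enclosing circle is determined by three boundary points: P_1, P_2, P_5.
Their circumcentre is (-19/24, 43/24) with r² = 24505/288.
The farthest remaining point P_4 is at distance² 14209/288 ≤ 24505/288.
r = √(24505/288) ≈ 9.22.

9.22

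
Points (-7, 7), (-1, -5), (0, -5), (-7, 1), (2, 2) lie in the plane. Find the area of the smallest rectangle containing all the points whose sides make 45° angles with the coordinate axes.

95

In coordinates u = x + y, v = x − y the rectangle is axis-aligned; the map (x,y)→(u,v) scales areas by 2.
u-values: 0, -6, -5, -6, 4; range = 4 − (-6) = 10.
v-values: -14, 4, 5, -8, 0; range = 5 − (-14) = 19.
Area = (10 × 19) / 2 = 95.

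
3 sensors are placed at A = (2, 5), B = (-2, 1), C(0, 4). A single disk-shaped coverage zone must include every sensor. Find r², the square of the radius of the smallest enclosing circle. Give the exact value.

Side lengths²: AB² = 32, AC² = 5, BC² = 13.
Since AB² = 32 ≥ 13 + 5 = 18, the angle opposite AB is not acute, so the smallest enclosing circle has AB as diameter.
Centre = midpoint of AB = (0, 3), r² = 32/4 = 8.

8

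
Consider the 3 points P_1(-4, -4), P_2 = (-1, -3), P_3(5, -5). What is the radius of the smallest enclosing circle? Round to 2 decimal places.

Side lengths²: P_1P_2² = 10, P_1P_3² = 82, P_2P_3² = 40.
Since P_1P_3² = 82 ≥ 40 + 10 = 50, the angle opposite P_1P_3 is not acute, so the smallest enclosing circle has P_1P_3 as diameter.
Centre = midpoint of P_1P_3 = (0.5, -4.5), r² = 82/4 = 20.5.
r = √(20.5) ≈ 4.53.

4.53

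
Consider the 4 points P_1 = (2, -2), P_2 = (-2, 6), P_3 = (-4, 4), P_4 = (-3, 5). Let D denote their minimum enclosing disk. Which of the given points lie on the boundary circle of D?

A smallest enclosing disk is always determined by at most three of the input points on its boundary.
The farthest pair is P_1–P_2 with squared distance 80. The circle on this segment as diameter has centre (0, 2) and r² = 80/4 = 20.
Check P_3: distance² to centre = 20 ≤ 20, so it lies inside.
All remaining points lie in this disk, and no smaller disk contains both endpoints, so this is the minimum enclosing circle.
The points at distance exactly r from the centre are P_1, P_2, P_3 — 3 points.

P_1, P_2, P_3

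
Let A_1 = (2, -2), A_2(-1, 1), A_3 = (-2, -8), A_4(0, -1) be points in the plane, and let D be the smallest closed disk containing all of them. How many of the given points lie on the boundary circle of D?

2

By Welzl's lemma the MEC is supported by two points (diametrically opposite) or three points (on a circumcircle).
The farthest pair is A_2–A_3 with squared distance 82. The circle on this segment as diameter has centre (-1.5, -3.5) and r² = 82/4 = 20.5.
Check A_1: distance² to centre = 14.5 ≤ 20.5, so it lies inside.
All remaining points lie in this disk, and no smaller disk contains both endpoints, so this is the minimum enclosing circle.
The points at distance exactly r from the centre are A_2, A_3 — 2 points.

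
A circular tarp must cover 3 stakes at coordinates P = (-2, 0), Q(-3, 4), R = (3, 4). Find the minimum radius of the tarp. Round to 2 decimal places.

3.30

Side lengths²: PQ² = 17, PR² = 41, QR² = 36.
Since PR² = 41 < 36 + 17 = 53, the triangle is acute, so the smallest enclosing circle is the circumcircle.
Circumcentre = (0, 2.625), r² = 10.890625.
r = √(10.890625) ≈ 3.30.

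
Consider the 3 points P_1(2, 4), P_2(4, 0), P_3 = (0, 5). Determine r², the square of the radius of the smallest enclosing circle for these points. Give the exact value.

10.25

Side lengths²: P_1P_2² = 20, P_1P_3² = 5, P_2P_3² = 41.
Since P_2P_3² = 41 ≥ 20 + 5 = 25, the angle opposite P_2P_3 is not acute, so the smallest enclosing circle has P_2P_3 as diameter.
Centre = midpoint of P_2P_3 = (2, 2.5), r² = 41/4 = 10.25.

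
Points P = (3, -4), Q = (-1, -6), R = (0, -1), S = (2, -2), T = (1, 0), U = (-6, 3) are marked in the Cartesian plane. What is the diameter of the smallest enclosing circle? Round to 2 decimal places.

A smallest enclosing disk is always determined by at most three of the input points on its boundary.
The farthest pair is P–U with squared distance 130. The circle on this segment as diameter has centre (-1.5, -0.5) and r² = 130/4 = 32.5.
Check Q: distance² to centre = 30.5 ≤ 32.5, so it lies inside.
All remaining points lie in this disk, and no smaller disk contains both endpoints, so this is the minimum enclosing circle.
Diameter = 2r = 2√(32.5) ≈ 11.40.

11.40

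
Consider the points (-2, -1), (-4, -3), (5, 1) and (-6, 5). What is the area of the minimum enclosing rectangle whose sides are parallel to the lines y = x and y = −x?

In coordinates u = x + y, v = x − y the rectangle is axis-aligned; the map (x,y)→(u,v) scales areas by 2.
u-values: -3, -7, 6, -1; range = 6 − (-7) = 13.
v-values: -1, -1, 4, -11; range = 4 − (-11) = 15.
Area = (13 × 15) / 2 = 97.5.

97.5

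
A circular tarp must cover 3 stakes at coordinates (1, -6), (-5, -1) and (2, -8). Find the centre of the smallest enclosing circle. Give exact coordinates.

(-1.5, -4.5)

Call the three points A, B, C in the order given.
Side lengths²: AB² = 61, AC² = 5, BC² = 98.
Since BC² = 98 ≥ 61 + 5 = 66, the angle opposite BC is not acute, so the smallest enclosing circle has BC as diameter.
Centre = midpoint of BC = (-1.5, -4.5), r² = 98/4 = 24.5.
Centre = (-1.5, -4.5).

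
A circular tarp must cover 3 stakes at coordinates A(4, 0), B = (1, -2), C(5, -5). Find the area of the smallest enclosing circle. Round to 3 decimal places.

22.964

Side lengths²: AB² = 13, AC² = 26, BC² = 25.
Since AC² = 26 < 25 + 13 = 38, the triangle is acute, so the smallest enclosing circle is the circumcircle.
Circumcentre = (123/34, -91/34), r² = 4225/578.
Area = π·r² = π·4225/578 ≈ 22.964.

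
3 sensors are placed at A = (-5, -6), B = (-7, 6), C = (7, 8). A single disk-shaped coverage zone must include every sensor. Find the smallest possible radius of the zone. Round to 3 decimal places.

9.222

Side lengths²: AB² = 148, AC² = 340, BC² = 200.
Since AC² = 340 < 200 + 148 = 348, the triangle is acute, so the smallest enclosing circle is the circumcircle.
Circumcentre = (36/43, 49/43), r² = 157250/1849.
r = √(157250/1849) ≈ 9.222.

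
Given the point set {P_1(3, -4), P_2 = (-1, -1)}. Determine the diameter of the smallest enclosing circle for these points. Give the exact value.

5

The smallest circle enclosing two points has them as diameter endpoints.
Centre = midpoint = (1, -2.5); r² = |P_1P_2|²/4 = 25/4 = 6.25.
Diameter = 2r = 2√(6.25) = 5.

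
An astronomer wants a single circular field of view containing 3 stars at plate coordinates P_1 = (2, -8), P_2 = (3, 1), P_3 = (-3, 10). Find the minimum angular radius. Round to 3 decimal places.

9.341

Side lengths²: P_1P_2² = 82, P_1P_3² = 349, P_2P_3² = 117.
Since P_1P_3² = 349 ≥ 117 + 82 = 199, the angle opposite P_1P_3 is not acute, so the smallest enclosing circle has P_1P_3 as diameter.
Centre = midpoint of P_1P_3 = (-0.5, 1), r² = 349/4 = 87.25.
r = √(87.25) ≈ 9.341.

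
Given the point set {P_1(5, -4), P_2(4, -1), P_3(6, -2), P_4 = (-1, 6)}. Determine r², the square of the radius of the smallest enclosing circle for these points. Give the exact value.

34

By Welzl's lemma the MEC is supported by two points (diametrically opposite) or three points (on a circumcircle).
The farthest pair is P_1–P_4 with squared distance 136. The circle on this segment as diameter has centre (2, 1) and r² = 136/4 = 34.
Check P_2: distance² to centre = 8 ≤ 34, so it lies inside.
All remaining points lie in this disk, and no smaller disk contains both endpoints, so this is the minimum enclosing circle.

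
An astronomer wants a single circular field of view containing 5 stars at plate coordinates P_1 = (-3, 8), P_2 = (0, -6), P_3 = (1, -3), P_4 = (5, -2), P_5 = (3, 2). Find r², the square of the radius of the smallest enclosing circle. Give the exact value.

The minimum enclosing circle of a finite set is fixed by two of the points (as a diameter) or three (as a circumcircle).
The farthest pair is P_1–P_2 with squared distance 205. The circle on this segment as diameter has centre (-1.5, 1) and r² = 205/4 = 51.25.
Check P_3: distance² to centre = 22.25 ≤ 51.25, so it lies inside.
All remaining points lie in this disk, and no smaller disk contains both endpoints, so this is the minimum enclosing circle.

51.25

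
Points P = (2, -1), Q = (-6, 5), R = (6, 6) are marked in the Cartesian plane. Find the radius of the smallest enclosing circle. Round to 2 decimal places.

6.07

Side lengths²: PQ² = 100, PR² = 65, QR² = 145.
Since QR² = 145 < 100 + 65 = 165, the triangle is acute, so the smallest enclosing circle is the circumcircle.
Circumcentre = (0.0625, 4.75), r² = 36.81640625.
r = √(36.81640625) ≈ 6.07.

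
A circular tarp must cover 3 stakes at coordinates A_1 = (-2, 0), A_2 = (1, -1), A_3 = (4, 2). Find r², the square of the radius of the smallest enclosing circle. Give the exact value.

Side lengths²: A_1A_2² = 10, A_1A_3² = 40, A_2A_3² = 18.
Since A_1A_3² = 40 ≥ 18 + 10 = 28, the angle opposite A_1A_3 is not acute, so the smallest enclosing circle has A_1A_3 as diameter.
Centre = midpoint of A_1A_3 = (1, 1), r² = 40/4 = 10.

10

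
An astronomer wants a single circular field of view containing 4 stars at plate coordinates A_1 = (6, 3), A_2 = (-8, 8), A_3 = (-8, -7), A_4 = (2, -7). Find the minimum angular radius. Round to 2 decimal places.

9.13

A smallest enclosing disk is always determined by at most three of the input points on its boundary.
The minimum enclosing circle is determined by three boundary points: A_1, A_2, A_3.
Their circumcentre is (-39/14, 0.5) with r² = 8177/98.
The farthest remaining point A_4 is at distance² 7757/98 ≤ 8177/98.
r = √(8177/98) ≈ 9.13.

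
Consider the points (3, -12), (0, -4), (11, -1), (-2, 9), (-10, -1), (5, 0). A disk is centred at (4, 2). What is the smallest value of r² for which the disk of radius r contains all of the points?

205

The required radius is the distance from (4, 2) to the farthest point.
Squared distances: 197, 52, 58, 85, 205, 5.
Maximum is 205, attained at (-10, -1).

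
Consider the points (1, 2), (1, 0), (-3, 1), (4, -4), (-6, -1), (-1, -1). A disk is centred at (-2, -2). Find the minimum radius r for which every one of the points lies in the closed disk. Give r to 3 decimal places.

6.325

The required radius is the distance from (-2, -2) to the farthest point.
Squared distances: 25, 13, 10, 40, 17, 2.
Maximum is 40, attained at (4, -4).
r = √40 ≈ 6.325.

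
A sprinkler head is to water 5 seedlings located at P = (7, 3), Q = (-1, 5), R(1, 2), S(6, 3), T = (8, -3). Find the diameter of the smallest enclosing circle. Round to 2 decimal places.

By Welzl's lemma the MEC is supported by two points (diametrically opposite) or three points (on a circumcircle).
The farthest pair is Q–T with squared distance 145. The circle on this segment as diameter has centre (3.5, 1) and r² = 145/4 = 36.25.
Check P: distance² to centre = 16.25 ≤ 36.25, so it lies inside.
All remaining points lie in this disk, and no smaller disk contains both endpoints, so this is the minimum enclosing circle.
Diameter = 2r = 2√(36.25) ≈ 12.04.

12.04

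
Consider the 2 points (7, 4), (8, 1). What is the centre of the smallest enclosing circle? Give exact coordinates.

The smallest circle enclosing two points has them as diameter endpoints.
Centre = midpoint = (7.5, 2.5); r² = |(7, 4)−(8, 1)|²/4 = 10/4 = 2.5.
Centre = (7.5, 2.5).

(7.5, 2.5)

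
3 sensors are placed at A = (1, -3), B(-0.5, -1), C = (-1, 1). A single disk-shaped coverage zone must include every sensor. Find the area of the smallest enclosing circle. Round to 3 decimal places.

Side lengths²: AB² = 6.25, AC² = 20, BC² = 4.25.
Since AC² = 20 ≥ 6.25 + 4.25 = 10.5, the angle opposite AC is not acute, so the smallest enclosing circle has AC as diameter.
Centre = midpoint of AC = (0, -1), r² = 20/4 = 5.
Area = π·r² = π·5 ≈ 15.708.

15.708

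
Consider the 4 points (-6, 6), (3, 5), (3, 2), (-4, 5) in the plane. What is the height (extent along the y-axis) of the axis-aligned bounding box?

4

max y = 6, min y = 2, so height = 4.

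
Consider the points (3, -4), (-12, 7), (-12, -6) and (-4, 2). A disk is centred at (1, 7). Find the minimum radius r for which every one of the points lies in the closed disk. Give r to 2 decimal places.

The required radius is the distance from (1, 7) to the farthest point.
Squared distances: 125, 169, 338, 50.
Maximum is 338, attained at (-12, -6).
r = √338 ≈ 18.38.

18.38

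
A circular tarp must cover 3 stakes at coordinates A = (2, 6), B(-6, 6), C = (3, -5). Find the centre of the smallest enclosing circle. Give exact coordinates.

Side lengths²: AB² = 64, AC² = 122, BC² = 202.
Since BC² = 202 ≥ 122 + 64 = 186, the angle opposite BC is not acute, so the smallest enclosing circle has BC as diameter.
Centre = midpoint of BC = (-1.5, 0.5), r² = 202/4 = 50.5.
Centre = (-1.5, 0.5).

(-1.5, 0.5)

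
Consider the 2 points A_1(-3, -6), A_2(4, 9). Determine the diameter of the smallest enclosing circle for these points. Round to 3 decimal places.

The smallest circle enclosing two points has them as diameter endpoints.
Centre = midpoint = (0.5, 1.5); r² = |A_1A_2|²/4 = 274/4 = 68.5.
Diameter = 2r = 2√(68.5) ≈ 16.553.

16.553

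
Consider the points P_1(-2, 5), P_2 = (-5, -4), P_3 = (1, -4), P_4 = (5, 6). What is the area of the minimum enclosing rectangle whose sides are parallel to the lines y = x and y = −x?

In coordinates u = x + y, v = x − y the rectangle is axis-aligned; the map (x,y)→(u,v) scales areas by 2.
u-values: 3, -9, -3, 11; range = 11 − (-9) = 20.
v-values: -7, -1, 5, -1; range = 5 − (-7) = 12.
Area = (20 × 12) / 2 = 120.

120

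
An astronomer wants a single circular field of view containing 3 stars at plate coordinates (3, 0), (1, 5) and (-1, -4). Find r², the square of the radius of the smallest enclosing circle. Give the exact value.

21.25

Call the three points A, B, C in the order given.
Side lengths²: AB² = 29, AC² = 32, BC² = 85.
Since BC² = 85 ≥ 32 + 29 = 61, the angle opposite BC is not acute, so the smallest enclosing circle has BC as diameter.
Centre = midpoint of BC = (0, 0.5), r² = 85/4 = 21.25.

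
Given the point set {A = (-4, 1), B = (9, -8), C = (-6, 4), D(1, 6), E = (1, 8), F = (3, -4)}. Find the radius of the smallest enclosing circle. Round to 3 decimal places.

A smallest enclosing disk is always determined by at most three of the input points on its boundary.
The minimum enclosing circle is determined by three boundary points: B, C, E.
Their circumcentre is (11/6, -19/12) with r² = 13325/144.
The farthest remaining point D is at distance² 8381/144 ≤ 13325/144.
r = √(13325/144) ≈ 9.619.

9.619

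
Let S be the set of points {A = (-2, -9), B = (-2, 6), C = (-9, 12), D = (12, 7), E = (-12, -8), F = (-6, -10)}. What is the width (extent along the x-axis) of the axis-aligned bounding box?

max x = 12, min x = -12, so width = 24.

24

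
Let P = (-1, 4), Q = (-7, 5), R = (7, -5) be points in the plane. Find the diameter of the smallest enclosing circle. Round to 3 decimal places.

17.205

Side lengths²: PQ² = 37, PR² = 145, QR² = 296.
Since QR² = 296 ≥ 145 + 37 = 182, the angle opposite QR is not acute, so the smallest enclosing circle has QR as diameter.
Centre = midpoint of QR = (0, 0), r² = 296/4 = 74.
Diameter = 2r = 2√74 ≈ 17.205.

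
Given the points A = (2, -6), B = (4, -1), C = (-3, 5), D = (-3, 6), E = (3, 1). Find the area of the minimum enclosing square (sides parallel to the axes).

The bounding box has width 7 and height 12.
An axis-aligned square enclosing the set must have side ≥ max(width, height).
So the minimum side is max(7, 12) = 12.
Area = 12² = 144.

144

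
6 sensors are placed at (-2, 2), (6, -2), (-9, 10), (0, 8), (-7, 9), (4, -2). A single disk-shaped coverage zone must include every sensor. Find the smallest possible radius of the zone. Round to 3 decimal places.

The farthest pair is (6, -2)–(-9, 10) with squared distance 369. The circle on this segment as diameter has centre (-1.5, 4) and r² = 369/4 = 92.25.
Check (-2, 2): distance² to centre = 4.25 ≤ 92.25, so it lies inside.
All remaining points lie in this disk, and no smaller disk contains both endpoints, so this is the minimum enclosing circle.
r = √(92.25) ≈ 9.605.

9.605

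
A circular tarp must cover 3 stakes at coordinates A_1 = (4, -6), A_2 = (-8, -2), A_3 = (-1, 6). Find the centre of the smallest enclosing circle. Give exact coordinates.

Side lengths²: A_1A_2² = 160, A_1A_3² = 169, A_2A_3² = 113.
Since A_1A_3² = 169 < 160 + 113 = 273, the triangle is acute, so the smallest enclosing circle is the circumcircle.
Circumcentre = (-63/62, -65/62), r² = 95485/1922.
Centre = (-63/62, -65/62).

(-63/62, -65/62)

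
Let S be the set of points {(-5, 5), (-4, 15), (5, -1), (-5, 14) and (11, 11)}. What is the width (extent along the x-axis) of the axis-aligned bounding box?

16

max x = 11, min x = -5, so width = 16.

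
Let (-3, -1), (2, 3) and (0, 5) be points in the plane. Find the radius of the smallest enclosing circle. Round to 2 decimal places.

Call the three points A, B, C in the order given.
Side lengths²: AB² = 41, AC² = 45, BC² = 8.
Since AC² = 45 < 41 + 8 = 49, the triangle is acute, so the smallest enclosing circle is the circumcircle.
Circumcentre = (-7/6, 11/6), r² = 205/18.
r = √(205/18) ≈ 3.37.

3.37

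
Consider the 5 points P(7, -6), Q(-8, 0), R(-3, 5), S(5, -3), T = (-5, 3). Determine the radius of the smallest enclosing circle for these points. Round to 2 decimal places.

8.09

The minimum enclosing circle of a finite set is fixed by two of the points (as a diameter) or three (as a circumcircle).
The minimum enclosing circle is determined by three boundary points: P, Q, R.
Their circumcentre is (-5/14, -37/14) with r² = 6409/98.
The farthest remaining point T is at distance² 5233/98 ≤ 6409/98.
r = √(6409/98) ≈ 8.09.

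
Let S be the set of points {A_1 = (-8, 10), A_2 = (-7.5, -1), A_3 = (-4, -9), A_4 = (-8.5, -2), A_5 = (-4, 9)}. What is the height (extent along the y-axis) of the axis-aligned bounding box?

19

max y = 10, min y = -9, so height = 19.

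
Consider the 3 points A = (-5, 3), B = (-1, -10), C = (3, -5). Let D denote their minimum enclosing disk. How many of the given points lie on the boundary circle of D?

2

Side lengths²: AB² = 185, AC² = 128, BC² = 41.
Since AB² = 185 ≥ 128 + 41 = 169, the angle opposite AB is not acute, so the smallest enclosing circle has AB as diameter.
Centre = midpoint of AB = (-3, -3.5), r² = 185/4 = 46.25.
The points at distance exactly r from the centre are A, B — 2 points.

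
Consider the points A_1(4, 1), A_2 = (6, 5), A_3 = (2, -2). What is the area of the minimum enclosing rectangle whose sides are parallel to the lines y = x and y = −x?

16.5

In coordinates u = x + y, v = x − y the rectangle is axis-aligned; the map (x,y)→(u,v) scales areas by 2.
u-values: 5, 11, 0; range = 11 − 0 = 11.
v-values: 3, 1, 4; range = 4 − 1 = 3.
Area = (11 × 3) / 2 = 16.5.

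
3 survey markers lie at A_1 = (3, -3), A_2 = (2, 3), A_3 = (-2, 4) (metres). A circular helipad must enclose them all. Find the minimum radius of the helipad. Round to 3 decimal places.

Side lengths²: A_1A_2² = 37, A_1A_3² = 74, A_2A_3² = 17.
Since A_1A_3² = 74 ≥ 37 + 17 = 54, the angle opposite A_1A_3 is not acute, so the smallest enclosing circle has A_1A_3 as diameter.
Centre = midpoint of A_1A_3 = (0.5, 0.5), r² = 74/4 = 18.5.
r = √(18.5) ≈ 4.301.

4.301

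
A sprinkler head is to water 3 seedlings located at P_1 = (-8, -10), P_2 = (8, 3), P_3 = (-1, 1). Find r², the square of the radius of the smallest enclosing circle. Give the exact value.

106.25

Side lengths²: P_1P_2² = 425, P_1P_3² = 170, P_2P_3² = 85.
Since P_1P_2² = 425 ≥ 170 + 85 = 255, the angle opposite P_1P_2 is not acute, so the smallest enclosing circle has P_1P_2 as diameter.
Centre = midpoint of P_1P_2 = (0, -3.5), r² = 425/4 = 106.25.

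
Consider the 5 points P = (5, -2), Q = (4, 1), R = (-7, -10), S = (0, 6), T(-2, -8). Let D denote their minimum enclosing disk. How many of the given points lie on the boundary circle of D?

By Welzl's lemma the MEC is supported by two points (diametrically opposite) or three points (on a circumcircle).
The farthest pair is R–S with squared distance 305. The circle on this segment as diameter has centre (-3.5, -2) and r² = 305/4 = 76.25.
Check P: distance² to centre = 72.25 ≤ 76.25, so it lies inside.
All remaining points lie in this disk, and no smaller disk contains both endpoints, so this is the minimum enclosing circle.
The points at distance exactly r from the centre are R, S — 2 points.

2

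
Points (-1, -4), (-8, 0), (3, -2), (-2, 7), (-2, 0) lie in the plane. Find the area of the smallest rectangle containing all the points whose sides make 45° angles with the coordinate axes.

In coordinates u = x + y, v = x − y the rectangle is axis-aligned; the map (x,y)→(u,v) scales areas by 2.
u-values: -5, -8, 1, 5, -2; range = 5 − (-8) = 13.
v-values: 3, -8, 5, -9, -2; range = 5 − (-9) = 14.
Area = (13 × 14) / 2 = 91.

91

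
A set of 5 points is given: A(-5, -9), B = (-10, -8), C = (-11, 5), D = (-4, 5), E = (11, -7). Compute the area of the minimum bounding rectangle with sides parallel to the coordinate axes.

308

x ranges over [-11, 11], width 22.
y ranges over [-9, 5], height 14.
Area = 22 × 14 = 308.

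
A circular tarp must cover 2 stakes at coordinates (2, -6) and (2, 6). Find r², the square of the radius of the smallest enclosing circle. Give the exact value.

The smallest circle enclosing two points has them as diameter endpoints.
Centre = midpoint = (2, 0); r² = |(2, -6)−(2, 6)|²/4 = 144/4 = 36.

36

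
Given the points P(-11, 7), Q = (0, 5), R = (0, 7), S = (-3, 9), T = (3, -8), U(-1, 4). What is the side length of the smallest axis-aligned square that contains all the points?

The bounding box has width 14 and height 17.
An axis-aligned square enclosing the set must have side ≥ max(width, height).
So the minimum side is max(14, 17) = 17.

17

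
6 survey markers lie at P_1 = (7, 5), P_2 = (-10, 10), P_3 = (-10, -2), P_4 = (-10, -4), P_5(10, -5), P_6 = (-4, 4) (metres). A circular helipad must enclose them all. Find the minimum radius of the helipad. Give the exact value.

12.5

The minimum enclosing circle of a finite set is fixed by two of the points (as a diameter) or three (as a circumcircle).
The farthest pair is P_2–P_5 with squared distance 625. The circle on this segment as diameter has centre (0, 2.5) and r² = 625/4 = 156.25.
Check P_1: distance² to centre = 55.25 ≤ 156.25, so it lies inside.
All remaining points lie in this disk, and no smaller disk contains both endpoints, so this is the minimum enclosing circle.
r = √(156.25) = 12.5.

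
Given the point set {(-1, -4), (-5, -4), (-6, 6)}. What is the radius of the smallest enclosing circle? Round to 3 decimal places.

Call the three points A, B, C in the order given.
Side lengths²: AB² = 16, AC² = 125, BC² = 101.
Since AC² = 125 ≥ 101 + 16 = 117, the angle opposite AC is not acute, so the smallest enclosing circle has AC as diameter.
Centre = midpoint of AC = (-3.5, 1), r² = 125/4 = 31.25.
r = √(31.25) ≈ 5.590.

5.590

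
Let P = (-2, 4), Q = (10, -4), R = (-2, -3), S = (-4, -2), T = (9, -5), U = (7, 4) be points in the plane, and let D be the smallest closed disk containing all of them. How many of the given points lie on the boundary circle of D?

3

A smallest enclosing disk is always determined by at most three of the input points on its boundary.
The minimum enclosing circle is determined by three boundary points: P, Q, S.
Their circumcentre is (36/11, -12/11) with r² = 6500/121.
The farthest remaining point T is at distance² 5818/121 ≤ 6500/121.
The points at distance exactly r from the centre are P, Q, S — 3 points.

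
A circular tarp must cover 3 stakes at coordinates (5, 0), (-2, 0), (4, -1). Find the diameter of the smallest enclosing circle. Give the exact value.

Call the three points A, B, C in the order given.
Side lengths²: AB² = 49, AC² = 2, BC² = 37.
Since AB² = 49 ≥ 37 + 2 = 39, the angle opposite AB is not acute, so the smallest enclosing circle has AB as diameter.
Centre = midpoint of AB = (1.5, 0), r² = 49/4 = 12.25.
Diameter = 2r = 2√(12.25) = 7.

7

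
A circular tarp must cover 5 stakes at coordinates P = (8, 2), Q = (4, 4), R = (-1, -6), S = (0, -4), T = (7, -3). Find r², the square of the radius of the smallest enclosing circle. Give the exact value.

The farthest pair is P–R with squared distance 145. The circle on this segment as diameter has centre (3.5, -2) and r² = 145/4 = 36.25.
Check Q: distance² to centre = 36.25 ≤ 36.25, so it lies inside.
All remaining points lie in this disk, and no smaller disk contains both endpoints, so this is the minimum enclosing circle.

36.25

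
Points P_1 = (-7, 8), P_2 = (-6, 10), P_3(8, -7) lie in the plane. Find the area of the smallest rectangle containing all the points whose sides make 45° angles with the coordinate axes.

46.5

In coordinates u = x + y, v = x − y the rectangle is axis-aligned; the map (x,y)→(u,v) scales areas by 2.
u-values: 1, 4, 1; range = 4 − 1 = 3.
v-values: -15, -16, 15; range = 15 − (-16) = 31.
Area = (3 × 31) / 2 = 46.5.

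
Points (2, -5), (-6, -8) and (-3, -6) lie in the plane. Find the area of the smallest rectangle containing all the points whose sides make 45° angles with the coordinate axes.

In coordinates u = x + y, v = x − y the rectangle is axis-aligned; the map (x,y)→(u,v) scales areas by 2.
u-values: -3, -14, -9; range = -3 − (-14) = 11.
v-values: 7, 2, 3; range = 7 − 2 = 5.
Area = (11 × 5) / 2 = 27.5.

27.5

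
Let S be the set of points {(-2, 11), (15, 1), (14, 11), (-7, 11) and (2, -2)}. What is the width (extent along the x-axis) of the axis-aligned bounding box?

22

max x = 15, min x = -7, so width = 22.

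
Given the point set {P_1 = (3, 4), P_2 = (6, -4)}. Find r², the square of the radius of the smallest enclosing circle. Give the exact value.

The smallest circle enclosing two points has them as diameter endpoints.
Centre = midpoint = (4.5, 0); r² = |P_1P_2|²/4 = 73/4 = 18.25.

18.25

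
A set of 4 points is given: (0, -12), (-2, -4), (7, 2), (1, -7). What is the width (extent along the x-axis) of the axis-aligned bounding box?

9

max x = 7, min x = -2, so width = 9.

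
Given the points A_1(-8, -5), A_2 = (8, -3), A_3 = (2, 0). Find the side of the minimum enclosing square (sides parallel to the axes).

16

The bounding box has width 16 and height 5.
An axis-aligned square enclosing the set must have side ≥ max(width, height).
So the minimum side is max(16, 5) = 16.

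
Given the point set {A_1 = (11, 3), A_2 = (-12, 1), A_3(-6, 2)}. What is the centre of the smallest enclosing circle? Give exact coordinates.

(-0.5, 2)

Side lengths²: A_1A_2² = 533, A_1A_3² = 290, A_2A_3² = 37.
Since A_1A_2² = 533 ≥ 290 + 37 = 327, the angle opposite A_1A_2 is not acute, so the smallest enclosing circle has A_1A_2 as diameter.
Centre = midpoint of A_1A_2 = (-0.5, 2), r² = 533/4 = 133.25.
Centre = (-0.5, 2).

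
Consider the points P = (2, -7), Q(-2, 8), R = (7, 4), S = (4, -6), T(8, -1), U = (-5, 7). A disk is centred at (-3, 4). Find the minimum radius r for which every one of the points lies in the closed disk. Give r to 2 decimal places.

12.21

The required radius is the distance from (-3, 4) to the farthest point.
Squared distances: 146, 17, 100, 149, 146, 13.
Maximum is 149, attained at S.
r = √149 ≈ 12.21.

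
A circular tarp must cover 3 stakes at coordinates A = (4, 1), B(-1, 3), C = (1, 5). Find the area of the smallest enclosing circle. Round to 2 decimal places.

23.24

Side lengths²: AB² = 29, AC² = 25, BC² = 8.
Since AB² = 29 < 25 + 8 = 33, the triangle is acute, so the smallest enclosing circle is the circumcircle.
Circumcentre = (23/14, 33/14), r² = 725/98.
Area = π·r² = π·725/98 ≈ 23.24.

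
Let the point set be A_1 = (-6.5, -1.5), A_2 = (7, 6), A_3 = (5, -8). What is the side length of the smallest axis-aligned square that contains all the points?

14

The bounding box has width 13.5 and height 14.
An axis-aligned square enclosing the set must have side ≥ max(width, height).
So the minimum side is max(13.5, 14) = 14.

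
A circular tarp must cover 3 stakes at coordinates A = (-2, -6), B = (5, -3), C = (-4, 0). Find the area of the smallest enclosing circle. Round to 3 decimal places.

71.177

Side lengths²: AB² = 58, AC² = 40, BC² = 90.
Since BC² = 90 < 58 + 40 = 98, the triangle is acute, so the smallest enclosing circle is the circumcircle.
Circumcentre = (0.375, -1.875), r² = 22.65625.
Area = π·r² = π·22.65625 ≈ 71.177.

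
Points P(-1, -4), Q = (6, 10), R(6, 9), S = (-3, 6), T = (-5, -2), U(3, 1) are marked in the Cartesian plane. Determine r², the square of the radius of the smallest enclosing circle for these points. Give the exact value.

By Welzl's lemma the MEC is supported by two points (diametrically opposite) or three points (on a circumcircle).
The farthest pair is Q–T with squared distance 265. The circle on this segment as diameter has centre (0.5, 4) and r² = 265/4 = 66.25.
Check P: distance² to centre = 66.25 ≤ 66.25, so it lies inside.
All remaining points lie in this disk, and no smaller disk contains both endpoints, so this is the minimum enclosing circle.

66.25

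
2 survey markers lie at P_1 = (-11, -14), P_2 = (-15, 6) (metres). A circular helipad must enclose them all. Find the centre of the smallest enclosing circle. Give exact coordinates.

The smallest circle enclosing two points has them as diameter endpoints.
Centre = midpoint = (-13, -4); r² = |P_1P_2|²/4 = 416/4 = 104.
Centre = (-13, -4).

(-13, -4)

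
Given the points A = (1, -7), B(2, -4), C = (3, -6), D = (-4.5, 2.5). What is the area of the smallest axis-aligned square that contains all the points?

The bounding box has width 7.5 and height 9.5.
An axis-aligned square enclosing the set must have side ≥ max(width, height).
So the minimum side is max(7.5, 9.5) = 9.5.
Area = 9.5² = 90.25.

90.25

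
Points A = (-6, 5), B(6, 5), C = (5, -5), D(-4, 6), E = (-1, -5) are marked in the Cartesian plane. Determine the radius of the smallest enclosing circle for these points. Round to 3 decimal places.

7.470

The minimum enclosing circle is determined by three boundary points: A, B, C.
Their circumcentre is (0, 0.55) with r² = 55.8025.
The farthest remaining point D is at distance² 45.7025 ≤ 55.8025.
r = √(55.8025) ≈ 7.470.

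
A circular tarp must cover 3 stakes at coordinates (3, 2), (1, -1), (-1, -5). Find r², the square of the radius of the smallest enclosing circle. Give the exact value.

16.25

Call the three points A, B, C in the order given.
Side lengths²: AB² = 13, AC² = 65, BC² = 20.
Since AC² = 65 ≥ 20 + 13 = 33, the angle opposite AC is not acute, so the smallest enclosing circle has AC as diameter.
Centre = midpoint of AC = (1, -1.5), r² = 65/4 = 16.25.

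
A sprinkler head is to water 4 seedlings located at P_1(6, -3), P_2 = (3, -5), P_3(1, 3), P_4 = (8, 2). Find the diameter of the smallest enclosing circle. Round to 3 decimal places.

9.289

A smallest enclosing disk is always determined by at most three of the input points on its boundary.
The minimum enclosing circle is determined by three boundary points: P_2, P_3, P_4.
Their circumcentre is (110/27, -13/27) with r² = 15725/729.
The farthest remaining point P_1 is at distance² 7328/729 ≤ 15725/729.
Diameter = 2r = 2√(15725/729) ≈ 9.289.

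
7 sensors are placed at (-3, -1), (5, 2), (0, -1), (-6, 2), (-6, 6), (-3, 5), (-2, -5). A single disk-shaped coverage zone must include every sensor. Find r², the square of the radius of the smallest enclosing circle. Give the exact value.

By Welzl's lemma the MEC is supported by two points (diametrically opposite) or three points (on a circumcircle).
The minimum enclosing circle is determined by three boundary points: (5, 2), (-6, 6), (-2, -5).
Their circumcentre is (-43/30, 43/30) with r² = 18769/450.
The farthest remaining point (-6, 2) is at distance² 9529/450 ≤ 18769/450.

18769/450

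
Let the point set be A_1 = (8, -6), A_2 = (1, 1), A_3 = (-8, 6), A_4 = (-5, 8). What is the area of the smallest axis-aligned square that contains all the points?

The bounding box has width 16 and height 14.
An axis-aligned square enclosing the set must have side ≥ max(width, height).
So the minimum side is max(16, 14) = 16.
Area = 16² = 256.

256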